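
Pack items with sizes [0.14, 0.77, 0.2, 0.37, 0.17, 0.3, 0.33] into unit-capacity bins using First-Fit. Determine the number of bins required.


Place items sequentially using First-Fit:
  Item 0.14 -> new Bin 1
  Item 0.77 -> Bin 1 (now 0.91)
  Item 0.2 -> new Bin 2
  Item 0.37 -> Bin 2 (now 0.57)
  Item 0.17 -> Bin 2 (now 0.74)
  Item 0.3 -> new Bin 3
  Item 0.33 -> Bin 3 (now 0.63)
Total bins used = 3

3


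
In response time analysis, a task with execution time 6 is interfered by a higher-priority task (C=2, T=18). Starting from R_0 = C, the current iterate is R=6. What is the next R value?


R_next = C + ceil(R_prev / T_hp) * C_hp
ceil(6 / 18) = ceil(0.3333) = 1
Interference = 1 * 2 = 2
R_next = 6 + 2 = 8

8


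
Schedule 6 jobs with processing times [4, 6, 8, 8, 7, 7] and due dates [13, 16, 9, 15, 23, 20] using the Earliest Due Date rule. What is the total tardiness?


Sort by due date (EDD order): [(8, 9), (4, 13), (8, 15), (6, 16), (7, 20), (7, 23)]
Compute completion times and tardiness:
  Job 1: p=8, d=9, C=8, tardiness=max(0,8-9)=0
  Job 2: p=4, d=13, C=12, tardiness=max(0,12-13)=0
  Job 3: p=8, d=15, C=20, tardiness=max(0,20-15)=5
  Job 4: p=6, d=16, C=26, tardiness=max(0,26-16)=10
  Job 5: p=7, d=20, C=33, tardiness=max(0,33-20)=13
  Job 6: p=7, d=23, C=40, tardiness=max(0,40-23)=17
Total tardiness = 45

45


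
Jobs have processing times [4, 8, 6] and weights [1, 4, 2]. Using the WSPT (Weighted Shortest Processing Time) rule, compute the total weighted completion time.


Compute p/w ratios and sort ascending (WSPT): [(8, 4), (6, 2), (4, 1)]
Compute weighted completion times:
  Job (p=8,w=4): C=8, w*C=4*8=32
  Job (p=6,w=2): C=14, w*C=2*14=28
  Job (p=4,w=1): C=18, w*C=1*18=18
Total weighted completion time = 78

78


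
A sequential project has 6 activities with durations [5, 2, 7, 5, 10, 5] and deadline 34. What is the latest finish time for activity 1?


LF(activity 1) = deadline - sum of successor durations
Successors: activities 2 through 6 with durations [2, 7, 5, 10, 5]
Sum of successor durations = 29
LF = 34 - 29 = 5

5


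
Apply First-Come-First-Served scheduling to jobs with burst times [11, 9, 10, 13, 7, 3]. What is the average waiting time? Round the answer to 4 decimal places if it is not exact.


FCFS order (as given): [11, 9, 10, 13, 7, 3]
Waiting times:
  Job 1: wait = 0
  Job 2: wait = 11
  Job 3: wait = 20
  Job 4: wait = 30
  Job 5: wait = 43
  Job 6: wait = 50
Sum of waiting times = 154
Average waiting time = 154/6 = 25.6667

25.6667


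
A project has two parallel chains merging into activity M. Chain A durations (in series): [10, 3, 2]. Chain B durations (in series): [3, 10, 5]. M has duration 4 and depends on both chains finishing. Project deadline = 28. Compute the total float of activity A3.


Forward pass: ES(A3) = sum of predecessors on chain A = 13
EF = ES + duration = 13 + 2 = 15
Backward pass: LF(M) = deadline = 28; LS(M) = 28 - 4 = 24
LF(A3) = LS(M) - sum(successors on chain A) = 24 - 0 = 24
LS = LF - duration = 24 - 2 = 22
Total float = LS - ES = 22 - 13 = 9

9


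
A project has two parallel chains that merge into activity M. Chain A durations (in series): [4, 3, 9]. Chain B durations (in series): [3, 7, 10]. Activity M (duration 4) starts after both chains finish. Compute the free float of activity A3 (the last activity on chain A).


ES(A3) = sum of predecessors on chain A = 7
EF(A3) = ES + duration = 7 + 9 = 16
Successor of A3 is M. ES(M) = max(sum(A), sum(B)) = max(16, 20) = 20
Free float = ES(successor) - EF(current) = 20 - 16 = 4

4


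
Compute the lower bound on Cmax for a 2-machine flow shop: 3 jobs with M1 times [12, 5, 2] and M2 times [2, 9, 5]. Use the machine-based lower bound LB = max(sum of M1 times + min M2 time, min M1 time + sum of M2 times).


LB1 = sum(M1 times) + min(M2 times) = 19 + 2 = 21
LB2 = min(M1 times) + sum(M2 times) = 2 + 16 = 18
Lower bound = max(LB1, LB2) = max(21, 18) = 21

21


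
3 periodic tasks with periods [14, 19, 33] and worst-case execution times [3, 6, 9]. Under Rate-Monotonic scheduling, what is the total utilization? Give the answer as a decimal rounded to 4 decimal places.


Compute individual utilizations (exact fractions):
  Task 1: C/T = 3/14 (approx. 0.2143)
  Task 2: C/T = 6/19 (approx. 0.3158)
  Task 3: C/T = 9/33 = 3/11 (approx. 0.2727)
Total utilization U = 3/14 + 6/19 + 3/11 = 2349/2926
Rounded to 4 decimal places: U = 0.8028
RM (Liu & Layland) bound for 3 tasks = 0.779763; compare with U = 2349/2926 (approx. 0.802802)
bound < U <= 1, so the RM sufficient condition is not met (inconclusive; an exact test such as response-time analysis is needed).

0.8028


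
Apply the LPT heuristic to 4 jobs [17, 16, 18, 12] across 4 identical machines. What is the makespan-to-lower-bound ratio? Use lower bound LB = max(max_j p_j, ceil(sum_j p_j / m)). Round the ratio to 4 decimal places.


LPT order: [18, 17, 16, 12]
Machine loads after assignment: [18, 17, 16, 12]
LPT makespan = 18
Lower bound = max(max_job, ceil(total/4)) = max(18, 16) = 18
Ratio = 18 / 18 = 1.0

1.0


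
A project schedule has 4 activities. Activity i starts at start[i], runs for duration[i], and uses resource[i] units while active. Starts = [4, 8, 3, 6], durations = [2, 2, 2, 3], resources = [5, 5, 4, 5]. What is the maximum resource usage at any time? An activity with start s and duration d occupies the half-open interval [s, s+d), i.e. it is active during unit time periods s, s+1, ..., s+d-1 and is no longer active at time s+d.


Each activity i is active on [start_i, start_i + duration_i).
Compute total resource usage per time slot:
  t=0: active resources = [], total = 0
  t=1: active resources = [], total = 0
  t=2: active resources = [], total = 0
  t=3: active resources = [4], total = 4
  t=4: active resources = [5, 4], total = 9
  t=5: active resources = [5], total = 5
  t=6: active resources = [5], total = 5
  t=7: active resources = [5], total = 5
  t=8: active resources = [5, 5], total = 10
  t=9: active resources = [5], total = 5
Peak resource demand = 10

10


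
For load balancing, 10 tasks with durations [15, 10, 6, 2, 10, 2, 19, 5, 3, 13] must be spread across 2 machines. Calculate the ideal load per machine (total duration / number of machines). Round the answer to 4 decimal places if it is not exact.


Total processing time = 15 + 10 + 6 + 2 + 10 + 2 + 19 + 5 + 3 + 13 = 85
Number of machines = 2
Ideal balanced load = 85 / 2 = 42.5

42.5


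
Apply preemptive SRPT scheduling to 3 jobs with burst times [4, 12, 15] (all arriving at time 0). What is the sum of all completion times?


Since all jobs arrive at t=0, SRPT equals SPT ordering.
SPT order: [4, 12, 15]
Completion times:
  Job 1: p=4, C=4
  Job 2: p=12, C=16
  Job 3: p=15, C=31
Total completion time = 4 + 16 + 31 = 51

51


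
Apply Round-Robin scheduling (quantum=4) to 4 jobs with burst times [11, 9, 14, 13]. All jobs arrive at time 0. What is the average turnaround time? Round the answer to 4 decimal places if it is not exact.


Time quantum = 4
Execution trace:
  J1 runs 4 units, time = 4
  J2 runs 4 units, time = 8
  J3 runs 4 units, time = 12
  J4 runs 4 units, time = 16
  J1 runs 4 units, time = 20
  J2 runs 4 units, time = 24
  J3 runs 4 units, time = 28
  J4 runs 4 units, time = 32
  J1 runs 3 units, time = 35
  J2 runs 1 units, time = 36
  J3 runs 4 units, time = 40
  J4 runs 4 units, time = 44
  J3 runs 2 units, time = 46
  J4 runs 1 units, time = 47
Finish times: [35, 36, 46, 47]
Average turnaround = 164/4 = 41.0

41.0


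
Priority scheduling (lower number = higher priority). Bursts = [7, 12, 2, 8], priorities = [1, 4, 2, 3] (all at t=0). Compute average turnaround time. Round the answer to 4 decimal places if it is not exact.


Sort by priority (ascending = highest first):
Order: [(1, 7), (2, 2), (3, 8), (4, 12)]
Completion times:
  Priority 1, burst=7, C=7
  Priority 2, burst=2, C=9
  Priority 3, burst=8, C=17
  Priority 4, burst=12, C=29
Average turnaround = 62/4 = 15.5

15.5


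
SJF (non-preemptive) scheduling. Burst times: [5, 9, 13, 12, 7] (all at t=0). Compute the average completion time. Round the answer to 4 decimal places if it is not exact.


SJF order (ascending): [5, 7, 9, 12, 13]
Completion times:
  Job 1: burst=5, C=5
  Job 2: burst=7, C=12
  Job 3: burst=9, C=21
  Job 4: burst=12, C=33
  Job 5: burst=13, C=46
Average completion = 117/5 = 23.4

23.4


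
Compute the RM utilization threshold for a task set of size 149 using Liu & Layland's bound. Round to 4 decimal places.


Compute 2^(1/149) = 1.0046628318
Subtract 1: 1.0046628318 - 1 = 0.0046628318
Multiply by n: 149 * 0.0046628318 = 0.6947619382
Round to 4 dp: 0.6948

0.6948


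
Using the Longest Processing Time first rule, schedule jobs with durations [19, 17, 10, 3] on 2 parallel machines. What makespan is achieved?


Sort jobs in decreasing order (LPT): [19, 17, 10, 3]
Assign each job to the least loaded machine:
  Machine 1: jobs [19, 3], load = 22
  Machine 2: jobs [17, 10], load = 27
Makespan = max load = 27

27


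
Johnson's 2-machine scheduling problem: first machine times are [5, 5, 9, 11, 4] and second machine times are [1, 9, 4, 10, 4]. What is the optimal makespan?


Apply Johnson's rule:
  Group 1 (a <= b): [(5, 4, 4), (2, 5, 9)]
  Group 2 (a > b): [(4, 11, 10), (3, 9, 4), (1, 5, 1)]
Optimal job order: [5, 2, 4, 3, 1]
Schedule:
  Job 5: M1 done at 4, M2 done at 8
  Job 2: M1 done at 9, M2 done at 18
  Job 4: M1 done at 20, M2 done at 30
  Job 3: M1 done at 29, M2 done at 34
  Job 1: M1 done at 34, M2 done at 35
Makespan = 35

35


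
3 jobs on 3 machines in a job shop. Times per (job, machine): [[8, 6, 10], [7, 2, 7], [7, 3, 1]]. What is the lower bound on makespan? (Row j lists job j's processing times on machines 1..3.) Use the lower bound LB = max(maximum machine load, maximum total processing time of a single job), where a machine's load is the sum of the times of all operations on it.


Machine loads:
  Machine 1: 8 + 7 + 7 = 22
  Machine 2: 6 + 2 + 3 = 11
  Machine 3: 10 + 7 + 1 = 18
Max machine load = 22
Job totals:
  Job 1: 24
  Job 2: 16
  Job 3: 11
Max job total = 24
Lower bound = max(22, 24) = 24

24


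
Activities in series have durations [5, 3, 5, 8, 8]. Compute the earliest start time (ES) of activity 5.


Activity 5 starts after activities 1 through 4 complete.
Predecessor durations: [5, 3, 5, 8]
ES = 5 + 3 + 5 + 8 = 21

21


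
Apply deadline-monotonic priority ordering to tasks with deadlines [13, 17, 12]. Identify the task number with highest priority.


Sort tasks by relative deadline (ascending):
  Task 3: deadline = 12
  Task 1: deadline = 13
  Task 2: deadline = 17
Priority order (highest first): [3, 1, 2]
Highest priority task = 3

3


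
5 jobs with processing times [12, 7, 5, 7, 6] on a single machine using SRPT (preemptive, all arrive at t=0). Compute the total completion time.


Since all jobs arrive at t=0, SRPT equals SPT ordering.
SPT order: [5, 6, 7, 7, 12]
Completion times:
  Job 1: p=5, C=5
  Job 2: p=6, C=11
  Job 3: p=7, C=18
  Job 4: p=7, C=25
  Job 5: p=12, C=37
Total completion time = 5 + 11 + 18 + 25 + 37 = 96

96


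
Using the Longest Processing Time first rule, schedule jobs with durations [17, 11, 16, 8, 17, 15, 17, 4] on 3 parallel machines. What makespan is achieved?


Sort jobs in decreasing order (LPT): [17, 17, 17, 16, 15, 11, 8, 4]
Assign each job to the least loaded machine:
  Machine 1: jobs [17, 16], load = 33
  Machine 2: jobs [17, 15, 4], load = 36
  Machine 3: jobs [17, 11, 8], load = 36
Makespan = max load = 36

36


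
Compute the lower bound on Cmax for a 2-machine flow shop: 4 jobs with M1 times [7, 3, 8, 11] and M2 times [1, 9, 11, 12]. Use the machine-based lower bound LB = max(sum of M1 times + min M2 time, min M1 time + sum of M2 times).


LB1 = sum(M1 times) + min(M2 times) = 29 + 1 = 30
LB2 = min(M1 times) + sum(M2 times) = 3 + 33 = 36
Lower bound = max(LB1, LB2) = max(30, 36) = 36

36


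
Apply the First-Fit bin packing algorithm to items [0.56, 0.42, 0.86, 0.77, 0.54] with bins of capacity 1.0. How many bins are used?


Place items sequentially using First-Fit:
  Item 0.56 -> new Bin 1
  Item 0.42 -> Bin 1 (now 0.98)
  Item 0.86 -> new Bin 2
  Item 0.77 -> new Bin 3
  Item 0.54 -> new Bin 4
Total bins used = 4

4


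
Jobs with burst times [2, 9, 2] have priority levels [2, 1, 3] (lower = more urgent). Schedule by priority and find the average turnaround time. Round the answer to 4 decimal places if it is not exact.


Sort by priority (ascending = highest first):
Order: [(1, 9), (2, 2), (3, 2)]
Completion times:
  Priority 1, burst=9, C=9
  Priority 2, burst=2, C=11
  Priority 3, burst=2, C=13
Average turnaround = 33/3 = 11.0

11.0


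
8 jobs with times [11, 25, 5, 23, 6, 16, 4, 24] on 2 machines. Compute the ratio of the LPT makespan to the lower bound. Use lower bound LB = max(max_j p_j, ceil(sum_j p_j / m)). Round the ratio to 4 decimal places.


LPT order: [25, 24, 23, 16, 11, 6, 5, 4]
Machine loads after assignment: [57, 57]
LPT makespan = 57
Lower bound = max(max_job, ceil(total/2)) = max(25, 57) = 57
Ratio = 57 / 57 = 1.0

1.0


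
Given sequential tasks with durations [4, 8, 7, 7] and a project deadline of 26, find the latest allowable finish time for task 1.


LF(activity 1) = deadline - sum of successor durations
Successors: activities 2 through 4 with durations [8, 7, 7]
Sum of successor durations = 22
LF = 26 - 22 = 4

4


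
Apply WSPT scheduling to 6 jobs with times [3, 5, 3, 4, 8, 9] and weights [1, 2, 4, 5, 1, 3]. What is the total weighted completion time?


Compute p/w ratios and sort ascending (WSPT): [(3, 4), (4, 5), (5, 2), (3, 1), (9, 3), (8, 1)]
Compute weighted completion times:
  Job (p=3,w=4): C=3, w*C=4*3=12
  Job (p=4,w=5): C=7, w*C=5*7=35
  Job (p=5,w=2): C=12, w*C=2*12=24
  Job (p=3,w=1): C=15, w*C=1*15=15
  Job (p=9,w=3): C=24, w*C=3*24=72
  Job (p=8,w=1): C=32, w*C=1*32=32
Total weighted completion time = 190

190


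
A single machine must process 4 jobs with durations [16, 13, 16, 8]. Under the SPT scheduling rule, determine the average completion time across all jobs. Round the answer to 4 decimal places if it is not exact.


Sort jobs by processing time (SPT order): [8, 13, 16, 16]
Compute completion times sequentially:
  Job 1: processing = 8, completes at 8
  Job 2: processing = 13, completes at 21
  Job 3: processing = 16, completes at 37
  Job 4: processing = 16, completes at 53
Sum of completion times = 119
Average completion time = 119/4 = 29.75

29.75


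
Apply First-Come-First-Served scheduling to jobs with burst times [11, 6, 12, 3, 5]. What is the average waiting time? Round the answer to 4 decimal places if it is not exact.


FCFS order (as given): [11, 6, 12, 3, 5]
Waiting times:
  Job 1: wait = 0
  Job 2: wait = 11
  Job 3: wait = 17
  Job 4: wait = 29
  Job 5: wait = 32
Sum of waiting times = 89
Average waiting time = 89/5 = 17.8

17.8


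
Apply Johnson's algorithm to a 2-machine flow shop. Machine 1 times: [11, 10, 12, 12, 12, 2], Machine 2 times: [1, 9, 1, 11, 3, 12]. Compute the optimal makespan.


Apply Johnson's rule:
  Group 1 (a <= b): [(6, 2, 12)]
  Group 2 (a > b): [(4, 12, 11), (2, 10, 9), (5, 12, 3), (1, 11, 1), (3, 12, 1)]
Optimal job order: [6, 4, 2, 5, 1, 3]
Schedule:
  Job 6: M1 done at 2, M2 done at 14
  Job 4: M1 done at 14, M2 done at 25
  Job 2: M1 done at 24, M2 done at 34
  Job 5: M1 done at 36, M2 done at 39
  Job 1: M1 done at 47, M2 done at 48
  Job 3: M1 done at 59, M2 done at 60
Makespan = 60

60


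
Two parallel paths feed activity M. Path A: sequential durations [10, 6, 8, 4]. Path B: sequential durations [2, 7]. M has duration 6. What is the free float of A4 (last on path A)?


ES(A4) = sum of predecessors on chain A = 24
EF(A4) = ES + duration = 24 + 4 = 28
Successor of A4 is M. ES(M) = max(sum(A), sum(B)) = max(28, 9) = 28
Free float = ES(successor) - EF(current) = 28 - 28 = 0

0


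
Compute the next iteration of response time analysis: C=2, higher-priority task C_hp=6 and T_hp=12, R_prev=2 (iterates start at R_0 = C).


R_next = C + ceil(R_prev / T_hp) * C_hp
ceil(2 / 12) = ceil(0.1667) = 1
Interference = 1 * 6 = 6
R_next = 2 + 6 = 8

8


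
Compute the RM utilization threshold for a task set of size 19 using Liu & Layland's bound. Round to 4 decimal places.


Compute 2^(1/19) = 1.0371550444
Subtract 1: 1.0371550444 - 1 = 0.0371550444
Multiply by n: 19 * 0.0371550444 = 0.7059458436
Round to 4 dp: 0.7059

0.7059


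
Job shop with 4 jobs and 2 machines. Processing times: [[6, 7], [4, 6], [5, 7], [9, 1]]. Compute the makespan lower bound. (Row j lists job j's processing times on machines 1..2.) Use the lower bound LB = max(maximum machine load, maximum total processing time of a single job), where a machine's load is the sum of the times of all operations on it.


Machine loads:
  Machine 1: 6 + 4 + 5 + 9 = 24
  Machine 2: 7 + 6 + 7 + 1 = 21
Max machine load = 24
Job totals:
  Job 1: 13
  Job 2: 10
  Job 3: 12
  Job 4: 10
Max job total = 13
Lower bound = max(24, 13) = 24

24


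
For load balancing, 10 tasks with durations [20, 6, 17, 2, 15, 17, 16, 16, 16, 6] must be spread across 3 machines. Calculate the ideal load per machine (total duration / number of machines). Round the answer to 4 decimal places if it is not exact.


Total processing time = 20 + 6 + 17 + 2 + 15 + 17 + 16 + 16 + 16 + 6 = 131
Number of machines = 3
Ideal balanced load = 131 / 3 = 43.6667

43.6667


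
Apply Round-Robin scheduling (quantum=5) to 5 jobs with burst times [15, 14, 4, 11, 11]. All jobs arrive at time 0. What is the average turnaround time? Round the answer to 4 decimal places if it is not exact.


Time quantum = 5
Execution trace:
  J1 runs 5 units, time = 5
  J2 runs 5 units, time = 10
  J3 runs 4 units, time = 14
  J4 runs 5 units, time = 19
  J5 runs 5 units, time = 24
  J1 runs 5 units, time = 29
  J2 runs 5 units, time = 34
  J4 runs 5 units, time = 39
  J5 runs 5 units, time = 44
  J1 runs 5 units, time = 49
  J2 runs 4 units, time = 53
  J4 runs 1 units, time = 54
  J5 runs 1 units, time = 55
Finish times: [49, 53, 14, 54, 55]
Average turnaround = 225/5 = 45.0

45.0


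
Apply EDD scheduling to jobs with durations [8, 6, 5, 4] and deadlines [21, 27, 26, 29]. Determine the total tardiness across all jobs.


Sort by due date (EDD order): [(8, 21), (5, 26), (6, 27), (4, 29)]
Compute completion times and tardiness:
  Job 1: p=8, d=21, C=8, tardiness=max(0,8-21)=0
  Job 2: p=5, d=26, C=13, tardiness=max(0,13-26)=0
  Job 3: p=6, d=27, C=19, tardiness=max(0,19-27)=0
  Job 4: p=4, d=29, C=23, tardiness=max(0,23-29)=0
Total tardiness = 0

0


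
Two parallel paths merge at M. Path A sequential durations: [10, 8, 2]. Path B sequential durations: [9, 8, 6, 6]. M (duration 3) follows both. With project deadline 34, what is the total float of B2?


Forward pass: ES(B2) = sum of predecessors on chain B = 9
EF = ES + duration = 9 + 8 = 17
Backward pass: LF(M) = deadline = 34; LS(M) = 34 - 3 = 31
LF(B2) = LS(M) - sum(successors on chain B) = 31 - 12 = 19
LS = LF - duration = 19 - 8 = 11
Total float = LS - ES = 11 - 9 = 2

2


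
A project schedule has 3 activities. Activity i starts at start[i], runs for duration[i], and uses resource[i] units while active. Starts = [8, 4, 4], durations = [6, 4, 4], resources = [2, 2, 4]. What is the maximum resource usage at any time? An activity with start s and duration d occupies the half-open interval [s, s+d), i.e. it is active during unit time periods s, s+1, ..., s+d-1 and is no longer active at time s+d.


Each activity i is active on [start_i, start_i + duration_i).
Compute total resource usage per time slot:
  t=0: active resources = [], total = 0
  t=1: active resources = [], total = 0
  t=2: active resources = [], total = 0
  t=3: active resources = [], total = 0
  t=4: active resources = [2, 4], total = 6
  t=5: active resources = [2, 4], total = 6
  t=6: active resources = [2, 4], total = 6
  t=7: active resources = [2, 4], total = 6
  t=8: active resources = [2], total = 2
  t=9: active resources = [2], total = 2
  t=10: active resources = [2], total = 2
  t=11: active resources = [2], total = 2
  t=12: active resources = [2], total = 2
  t=13: active resources = [2], total = 2
Peak resource demand = 6

6


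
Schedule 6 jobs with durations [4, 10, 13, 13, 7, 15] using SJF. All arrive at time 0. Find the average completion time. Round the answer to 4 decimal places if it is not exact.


SJF order (ascending): [4, 7, 10, 13, 13, 15]
Completion times:
  Job 1: burst=4, C=4
  Job 2: burst=7, C=11
  Job 3: burst=10, C=21
  Job 4: burst=13, C=34
  Job 5: burst=13, C=47
  Job 6: burst=15, C=62
Average completion = 179/6 = 29.8333

29.8333


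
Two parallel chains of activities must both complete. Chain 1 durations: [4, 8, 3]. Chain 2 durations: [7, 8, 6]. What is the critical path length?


Path A total = 4 + 8 + 3 = 15
Path B total = 7 + 8 + 6 = 21
Critical path = longest path = max(15, 21) = 21

21


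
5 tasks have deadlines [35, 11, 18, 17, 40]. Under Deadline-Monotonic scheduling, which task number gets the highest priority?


Sort tasks by relative deadline (ascending):
  Task 2: deadline = 11
  Task 4: deadline = 17
  Task 3: deadline = 18
  Task 1: deadline = 35
  Task 5: deadline = 40
Priority order (highest first): [2, 4, 3, 1, 5]
Highest priority task = 2

2


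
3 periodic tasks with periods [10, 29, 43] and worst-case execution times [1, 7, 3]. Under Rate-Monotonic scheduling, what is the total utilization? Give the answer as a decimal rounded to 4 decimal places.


Compute individual utilizations (exact fractions):
  Task 1: C/T = 1/10 (approx. 0.1)
  Task 2: C/T = 7/29 (approx. 0.2414)
  Task 3: C/T = 3/43 (approx. 0.0698)
Total utilization U = 1/10 + 7/29 + 3/43 = 5127/12470
Rounded to 4 decimal places: U = 0.4111
RM (Liu & Layland) bound for 3 tasks = 0.779763; compare with U = 5127/12470 (approx. 0.411147)
U <= bound, so schedulable by RM sufficient condition.

0.4111


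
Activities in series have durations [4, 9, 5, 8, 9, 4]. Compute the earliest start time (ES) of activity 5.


Activity 5 starts after activities 1 through 4 complete.
Predecessor durations: [4, 9, 5, 8]
ES = 4 + 9 + 5 + 8 = 26

26


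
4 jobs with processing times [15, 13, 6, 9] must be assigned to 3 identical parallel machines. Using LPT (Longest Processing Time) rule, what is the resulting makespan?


Sort jobs in decreasing order (LPT): [15, 13, 9, 6]
Assign each job to the least loaded machine:
  Machine 1: jobs [15], load = 15
  Machine 2: jobs [13], load = 13
  Machine 3: jobs [9, 6], load = 15
Makespan = max load = 15

15


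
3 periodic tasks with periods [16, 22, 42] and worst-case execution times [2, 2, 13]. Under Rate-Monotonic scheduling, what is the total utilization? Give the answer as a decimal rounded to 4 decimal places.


Compute individual utilizations (exact fractions):
  Task 1: C/T = 2/16 = 1/8 (approx. 0.125)
  Task 2: C/T = 2/22 = 1/11 (approx. 0.0909)
  Task 3: C/T = 13/42 (approx. 0.3095)
Total utilization U = 1/8 + 1/11 + 13/42 = 971/1848
Rounded to 4 decimal places: U = 0.5254
RM (Liu & Layland) bound for 3 tasks = 0.779763; compare with U = 971/1848 (approx. 0.525433)
U <= bound, so schedulable by RM sufficient condition.

0.5254


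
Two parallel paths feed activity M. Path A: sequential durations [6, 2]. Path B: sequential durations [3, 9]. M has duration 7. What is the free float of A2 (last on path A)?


ES(A2) = sum of predecessors on chain A = 6
EF(A2) = ES + duration = 6 + 2 = 8
Successor of A2 is M. ES(M) = max(sum(A), sum(B)) = max(8, 12) = 12
Free float = ES(successor) - EF(current) = 12 - 8 = 4

4


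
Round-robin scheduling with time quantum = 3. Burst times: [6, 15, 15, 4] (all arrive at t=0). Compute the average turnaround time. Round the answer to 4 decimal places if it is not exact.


Time quantum = 3
Execution trace:
  J1 runs 3 units, time = 3
  J2 runs 3 units, time = 6
  J3 runs 3 units, time = 9
  J4 runs 3 units, time = 12
  J1 runs 3 units, time = 15
  J2 runs 3 units, time = 18
  J3 runs 3 units, time = 21
  J4 runs 1 units, time = 22
  J2 runs 3 units, time = 25
  J3 runs 3 units, time = 28
  J2 runs 3 units, time = 31
  J3 runs 3 units, time = 34
  J2 runs 3 units, time = 37
  J3 runs 3 units, time = 40
Finish times: [15, 37, 40, 22]
Average turnaround = 114/4 = 28.5

28.5


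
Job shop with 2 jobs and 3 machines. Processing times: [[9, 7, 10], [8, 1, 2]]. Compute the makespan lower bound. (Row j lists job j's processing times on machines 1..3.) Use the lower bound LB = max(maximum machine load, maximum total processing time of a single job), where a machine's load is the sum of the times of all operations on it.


Machine loads:
  Machine 1: 9 + 8 = 17
  Machine 2: 7 + 1 = 8
  Machine 3: 10 + 2 = 12
Max machine load = 17
Job totals:
  Job 1: 26
  Job 2: 11
Max job total = 26
Lower bound = max(17, 26) = 26

26


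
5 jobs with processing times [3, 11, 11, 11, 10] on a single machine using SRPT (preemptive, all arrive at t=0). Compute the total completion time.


Since all jobs arrive at t=0, SRPT equals SPT ordering.
SPT order: [3, 10, 11, 11, 11]
Completion times:
  Job 1: p=3, C=3
  Job 2: p=10, C=13
  Job 3: p=11, C=24
  Job 4: p=11, C=35
  Job 5: p=11, C=46
Total completion time = 3 + 13 + 24 + 35 + 46 = 121

121


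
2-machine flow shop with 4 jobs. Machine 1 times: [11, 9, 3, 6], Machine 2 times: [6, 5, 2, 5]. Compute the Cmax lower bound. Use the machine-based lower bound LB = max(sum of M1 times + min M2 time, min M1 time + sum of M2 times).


LB1 = sum(M1 times) + min(M2 times) = 29 + 2 = 31
LB2 = min(M1 times) + sum(M2 times) = 3 + 18 = 21
Lower bound = max(LB1, LB2) = max(31, 21) = 31

31


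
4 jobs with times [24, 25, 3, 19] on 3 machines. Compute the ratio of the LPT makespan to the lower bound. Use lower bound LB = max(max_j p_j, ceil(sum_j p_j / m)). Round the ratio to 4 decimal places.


LPT order: [25, 24, 19, 3]
Machine loads after assignment: [25, 24, 22]
LPT makespan = 25
Lower bound = max(max_job, ceil(total/3)) = max(25, 24) = 25
Ratio = 25 / 25 = 1.0

1.0


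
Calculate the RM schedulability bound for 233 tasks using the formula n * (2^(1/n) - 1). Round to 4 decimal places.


Compute 2^(1/233) = 1.0029793100
Subtract 1: 1.0029793100 - 1 = 0.0029793100
Multiply by n: 233 * 0.0029793100 = 0.6941792300
Round to 4 dp: 0.6942

0.6942


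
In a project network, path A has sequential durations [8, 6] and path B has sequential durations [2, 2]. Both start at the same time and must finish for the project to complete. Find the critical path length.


Path A total = 8 + 6 = 14
Path B total = 2 + 2 = 4
Critical path = longest path = max(14, 4) = 14

14


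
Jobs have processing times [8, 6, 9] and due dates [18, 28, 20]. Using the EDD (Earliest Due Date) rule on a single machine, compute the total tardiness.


Sort by due date (EDD order): [(8, 18), (9, 20), (6, 28)]
Compute completion times and tardiness:
  Job 1: p=8, d=18, C=8, tardiness=max(0,8-18)=0
  Job 2: p=9, d=20, C=17, tardiness=max(0,17-20)=0
  Job 3: p=6, d=28, C=23, tardiness=max(0,23-28)=0
Total tardiness = 0

0


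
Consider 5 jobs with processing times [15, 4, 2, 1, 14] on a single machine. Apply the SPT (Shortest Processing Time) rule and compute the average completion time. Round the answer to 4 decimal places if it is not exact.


Sort jobs by processing time (SPT order): [1, 2, 4, 14, 15]
Compute completion times sequentially:
  Job 1: processing = 1, completes at 1
  Job 2: processing = 2, completes at 3
  Job 3: processing = 4, completes at 7
  Job 4: processing = 14, completes at 21
  Job 5: processing = 15, completes at 36
Sum of completion times = 68
Average completion time = 68/5 = 13.6

13.6


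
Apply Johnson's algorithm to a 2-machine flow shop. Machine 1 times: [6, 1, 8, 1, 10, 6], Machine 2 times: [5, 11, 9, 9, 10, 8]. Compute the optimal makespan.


Apply Johnson's rule:
  Group 1 (a <= b): [(2, 1, 11), (4, 1, 9), (6, 6, 8), (3, 8, 9), (5, 10, 10)]
  Group 2 (a > b): [(1, 6, 5)]
Optimal job order: [2, 4, 6, 3, 5, 1]
Schedule:
  Job 2: M1 done at 1, M2 done at 12
  Job 4: M1 done at 2, M2 done at 21
  Job 6: M1 done at 8, M2 done at 29
  Job 3: M1 done at 16, M2 done at 38
  Job 5: M1 done at 26, M2 done at 48
  Job 1: M1 done at 32, M2 done at 53
Makespan = 53

53


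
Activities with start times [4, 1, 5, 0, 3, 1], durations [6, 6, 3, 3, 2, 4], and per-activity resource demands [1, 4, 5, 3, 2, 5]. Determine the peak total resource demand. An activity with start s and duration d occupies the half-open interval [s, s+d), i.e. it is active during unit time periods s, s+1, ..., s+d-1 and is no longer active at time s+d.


Each activity i is active on [start_i, start_i + duration_i).
Compute total resource usage per time slot:
  t=0: active resources = [3], total = 3
  t=1: active resources = [4, 3, 5], total = 12
  t=2: active resources = [4, 3, 5], total = 12
  t=3: active resources = [4, 2, 5], total = 11
  t=4: active resources = [1, 4, 2, 5], total = 12
  t=5: active resources = [1, 4, 5], total = 10
  t=6: active resources = [1, 4, 5], total = 10
  t=7: active resources = [1, 5], total = 6
  t=8: active resources = [1], total = 1
  t=9: active resources = [1], total = 1
Peak resource demand = 12

12


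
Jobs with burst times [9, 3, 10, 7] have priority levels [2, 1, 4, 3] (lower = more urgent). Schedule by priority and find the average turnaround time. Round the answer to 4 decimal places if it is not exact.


Sort by priority (ascending = highest first):
Order: [(1, 3), (2, 9), (3, 7), (4, 10)]
Completion times:
  Priority 1, burst=3, C=3
  Priority 2, burst=9, C=12
  Priority 3, burst=7, C=19
  Priority 4, burst=10, C=29
Average turnaround = 63/4 = 15.75

15.75


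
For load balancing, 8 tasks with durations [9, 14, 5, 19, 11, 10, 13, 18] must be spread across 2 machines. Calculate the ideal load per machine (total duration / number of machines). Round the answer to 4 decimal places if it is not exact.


Total processing time = 9 + 14 + 5 + 19 + 11 + 10 + 13 + 18 = 99
Number of machines = 2
Ideal balanced load = 99 / 2 = 49.5

49.5


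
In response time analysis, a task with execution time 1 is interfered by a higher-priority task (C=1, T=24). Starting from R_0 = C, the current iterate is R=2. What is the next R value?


R_next = C + ceil(R_prev / T_hp) * C_hp
ceil(2 / 24) = ceil(0.0833) = 1
Interference = 1 * 1 = 1
R_next = 1 + 1 = 2
R_next = R_prev, so the iteration has converged (response time = 2).

2


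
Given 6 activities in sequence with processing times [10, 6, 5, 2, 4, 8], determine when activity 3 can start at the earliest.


Activity 3 starts after activities 1 through 2 complete.
Predecessor durations: [10, 6]
ES = 10 + 6 = 16

16


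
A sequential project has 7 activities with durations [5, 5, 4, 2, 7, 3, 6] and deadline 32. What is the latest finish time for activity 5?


LF(activity 5) = deadline - sum of successor durations
Successors: activities 6 through 7 with durations [3, 6]
Sum of successor durations = 9
LF = 32 - 9 = 23

23


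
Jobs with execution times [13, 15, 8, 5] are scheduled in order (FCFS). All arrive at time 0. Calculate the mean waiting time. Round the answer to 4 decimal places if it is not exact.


FCFS order (as given): [13, 15, 8, 5]
Waiting times:
  Job 1: wait = 0
  Job 2: wait = 13
  Job 3: wait = 28
  Job 4: wait = 36
Sum of waiting times = 77
Average waiting time = 77/4 = 19.25

19.25


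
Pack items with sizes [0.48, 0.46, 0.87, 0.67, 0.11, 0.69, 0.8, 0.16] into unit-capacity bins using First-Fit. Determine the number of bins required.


Place items sequentially using First-Fit:
  Item 0.48 -> new Bin 1
  Item 0.46 -> Bin 1 (now 0.94)
  Item 0.87 -> new Bin 2
  Item 0.67 -> new Bin 3
  Item 0.11 -> Bin 2 (now 0.98)
  Item 0.69 -> new Bin 4
  Item 0.8 -> new Bin 5
  Item 0.16 -> Bin 3 (now 0.83)
Total bins used = 5

5


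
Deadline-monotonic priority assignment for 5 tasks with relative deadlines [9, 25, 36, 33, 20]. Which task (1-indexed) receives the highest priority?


Sort tasks by relative deadline (ascending):
  Task 1: deadline = 9
  Task 5: deadline = 20
  Task 2: deadline = 25
  Task 4: deadline = 33
  Task 3: deadline = 36
Priority order (highest first): [1, 5, 2, 4, 3]
Highest priority task = 1

1


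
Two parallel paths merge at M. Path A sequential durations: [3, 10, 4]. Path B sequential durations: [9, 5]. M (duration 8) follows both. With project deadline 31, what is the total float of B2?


Forward pass: ES(B2) = sum of predecessors on chain B = 9
EF = ES + duration = 9 + 5 = 14
Backward pass: LF(M) = deadline = 31; LS(M) = 31 - 8 = 23
LF(B2) = LS(M) - sum(successors on chain B) = 23 - 0 = 23
LS = LF - duration = 23 - 5 = 18
Total float = LS - ES = 18 - 9 = 9

9


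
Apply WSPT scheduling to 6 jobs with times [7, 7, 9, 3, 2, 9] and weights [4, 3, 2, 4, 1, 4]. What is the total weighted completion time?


Compute p/w ratios and sort ascending (WSPT): [(3, 4), (7, 4), (2, 1), (9, 4), (7, 3), (9, 2)]
Compute weighted completion times:
  Job (p=3,w=4): C=3, w*C=4*3=12
  Job (p=7,w=4): C=10, w*C=4*10=40
  Job (p=2,w=1): C=12, w*C=1*12=12
  Job (p=9,w=4): C=21, w*C=4*21=84
  Job (p=7,w=3): C=28, w*C=3*28=84
  Job (p=9,w=2): C=37, w*C=2*37=74
Total weighted completion time = 306

306


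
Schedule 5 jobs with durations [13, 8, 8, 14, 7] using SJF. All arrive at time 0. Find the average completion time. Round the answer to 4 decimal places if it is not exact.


SJF order (ascending): [7, 8, 8, 13, 14]
Completion times:
  Job 1: burst=7, C=7
  Job 2: burst=8, C=15
  Job 3: burst=8, C=23
  Job 4: burst=13, C=36
  Job 5: burst=14, C=50
Average completion = 131/5 = 26.2

26.2


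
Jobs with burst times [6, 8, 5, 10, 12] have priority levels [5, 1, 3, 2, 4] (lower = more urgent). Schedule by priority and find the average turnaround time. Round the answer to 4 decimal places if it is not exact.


Sort by priority (ascending = highest first):
Order: [(1, 8), (2, 10), (3, 5), (4, 12), (5, 6)]
Completion times:
  Priority 1, burst=8, C=8
  Priority 2, burst=10, C=18
  Priority 3, burst=5, C=23
  Priority 4, burst=12, C=35
  Priority 5, burst=6, C=41
Average turnaround = 125/5 = 25.0

25.0


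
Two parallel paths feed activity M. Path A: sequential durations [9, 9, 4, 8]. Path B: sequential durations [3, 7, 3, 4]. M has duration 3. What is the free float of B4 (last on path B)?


ES(B4) = sum of predecessors on chain B = 13
EF(B4) = ES + duration = 13 + 4 = 17
Successor of B4 is M. ES(M) = max(sum(A), sum(B)) = max(30, 17) = 30
Free float = ES(successor) - EF(current) = 30 - 17 = 13

13


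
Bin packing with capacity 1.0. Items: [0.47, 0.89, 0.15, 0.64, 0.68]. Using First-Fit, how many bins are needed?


Place items sequentially using First-Fit:
  Item 0.47 -> new Bin 1
  Item 0.89 -> new Bin 2
  Item 0.15 -> Bin 1 (now 0.62)
  Item 0.64 -> new Bin 3
  Item 0.68 -> new Bin 4
Total bins used = 4

4


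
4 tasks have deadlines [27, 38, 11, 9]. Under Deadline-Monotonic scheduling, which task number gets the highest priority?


Sort tasks by relative deadline (ascending):
  Task 4: deadline = 9
  Task 3: deadline = 11
  Task 1: deadline = 27
  Task 2: deadline = 38
Priority order (highest first): [4, 3, 1, 2]
Highest priority task = 4

4


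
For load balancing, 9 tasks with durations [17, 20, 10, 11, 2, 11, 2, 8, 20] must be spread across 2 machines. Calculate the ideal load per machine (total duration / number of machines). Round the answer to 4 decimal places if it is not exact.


Total processing time = 17 + 20 + 10 + 11 + 2 + 11 + 2 + 8 + 20 = 101
Number of machines = 2
Ideal balanced load = 101 / 2 = 50.5

50.5


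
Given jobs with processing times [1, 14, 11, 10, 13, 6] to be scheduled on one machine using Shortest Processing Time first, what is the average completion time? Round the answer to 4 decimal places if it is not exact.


Sort jobs by processing time (SPT order): [1, 6, 10, 11, 13, 14]
Compute completion times sequentially:
  Job 1: processing = 1, completes at 1
  Job 2: processing = 6, completes at 7
  Job 3: processing = 10, completes at 17
  Job 4: processing = 11, completes at 28
  Job 5: processing = 13, completes at 41
  Job 6: processing = 14, completes at 55
Sum of completion times = 149
Average completion time = 149/6 = 24.8333

24.8333


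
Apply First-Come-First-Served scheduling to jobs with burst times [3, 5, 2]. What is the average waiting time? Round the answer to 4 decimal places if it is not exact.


FCFS order (as given): [3, 5, 2]
Waiting times:
  Job 1: wait = 0
  Job 2: wait = 3
  Job 3: wait = 8
Sum of waiting times = 11
Average waiting time = 11/3 = 3.6667

3.6667


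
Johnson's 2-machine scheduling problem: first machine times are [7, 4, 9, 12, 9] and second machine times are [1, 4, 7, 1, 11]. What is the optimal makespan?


Apply Johnson's rule:
  Group 1 (a <= b): [(2, 4, 4), (5, 9, 11)]
  Group 2 (a > b): [(3, 9, 7), (1, 7, 1), (4, 12, 1)]
Optimal job order: [2, 5, 3, 1, 4]
Schedule:
  Job 2: M1 done at 4, M2 done at 8
  Job 5: M1 done at 13, M2 done at 24
  Job 3: M1 done at 22, M2 done at 31
  Job 1: M1 done at 29, M2 done at 32
  Job 4: M1 done at 41, M2 done at 42
Makespan = 42

42


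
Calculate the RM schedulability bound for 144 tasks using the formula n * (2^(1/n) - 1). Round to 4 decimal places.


Compute 2^(1/144) = 1.0048251257
Subtract 1: 1.0048251257 - 1 = 0.0048251257
Multiply by n: 144 * 0.0048251257 = 0.6948181008
Round to 4 dp: 0.6948

0.6948


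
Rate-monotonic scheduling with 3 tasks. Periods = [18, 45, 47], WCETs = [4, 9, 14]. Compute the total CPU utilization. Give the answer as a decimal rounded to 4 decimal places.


Compute individual utilizations (exact fractions):
  Task 1: C/T = 4/18 = 2/9 (approx. 0.2222)
  Task 2: C/T = 9/45 = 1/5 (approx. 0.2)
  Task 3: C/T = 14/47 (approx. 0.2979)
Total utilization U = 2/9 + 1/5 + 14/47 = 1523/2115
Rounded to 4 decimal places: U = 0.7201
RM (Liu & Layland) bound for 3 tasks = 0.779763; compare with U = 1523/2115 (approx. 0.720095)
U <= bound, so schedulable by RM sufficient condition.

0.7201


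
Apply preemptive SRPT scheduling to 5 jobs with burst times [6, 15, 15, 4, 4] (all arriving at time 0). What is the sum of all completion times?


Since all jobs arrive at t=0, SRPT equals SPT ordering.
SPT order: [4, 4, 6, 15, 15]
Completion times:
  Job 1: p=4, C=4
  Job 2: p=4, C=8
  Job 3: p=6, C=14
  Job 4: p=15, C=29
  Job 5: p=15, C=44
Total completion time = 4 + 8 + 14 + 29 + 44 = 99

99


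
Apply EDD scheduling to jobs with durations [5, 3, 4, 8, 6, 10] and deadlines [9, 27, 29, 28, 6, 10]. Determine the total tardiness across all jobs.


Sort by due date (EDD order): [(6, 6), (5, 9), (10, 10), (3, 27), (8, 28), (4, 29)]
Compute completion times and tardiness:
  Job 1: p=6, d=6, C=6, tardiness=max(0,6-6)=0
  Job 2: p=5, d=9, C=11, tardiness=max(0,11-9)=2
  Job 3: p=10, d=10, C=21, tardiness=max(0,21-10)=11
  Job 4: p=3, d=27, C=24, tardiness=max(0,24-27)=0
  Job 5: p=8, d=28, C=32, tardiness=max(0,32-28)=4
  Job 6: p=4, d=29, C=36, tardiness=max(0,36-29)=7
Total tardiness = 24

24


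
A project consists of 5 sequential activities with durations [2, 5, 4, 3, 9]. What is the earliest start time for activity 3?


Activity 3 starts after activities 1 through 2 complete.
Predecessor durations: [2, 5]
ES = 2 + 5 = 7

7


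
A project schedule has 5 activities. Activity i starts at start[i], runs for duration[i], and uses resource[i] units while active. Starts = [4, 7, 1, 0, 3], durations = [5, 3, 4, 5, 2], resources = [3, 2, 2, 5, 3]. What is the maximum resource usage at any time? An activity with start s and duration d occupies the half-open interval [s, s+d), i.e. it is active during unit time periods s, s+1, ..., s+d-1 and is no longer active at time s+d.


Each activity i is active on [start_i, start_i + duration_i).
Compute total resource usage per time slot:
  t=0: active resources = [5], total = 5
  t=1: active resources = [2, 5], total = 7
  t=2: active resources = [2, 5], total = 7
  t=3: active resources = [2, 5, 3], total = 10
  t=4: active resources = [3, 2, 5, 3], total = 13
  t=5: active resources = [3], total = 3
  t=6: active resources = [3], total = 3
  t=7: active resources = [3, 2], total = 5
  t=8: active resources = [3, 2], total = 5
  t=9: active resources = [2], total = 2
Peak resource demand = 13

13
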